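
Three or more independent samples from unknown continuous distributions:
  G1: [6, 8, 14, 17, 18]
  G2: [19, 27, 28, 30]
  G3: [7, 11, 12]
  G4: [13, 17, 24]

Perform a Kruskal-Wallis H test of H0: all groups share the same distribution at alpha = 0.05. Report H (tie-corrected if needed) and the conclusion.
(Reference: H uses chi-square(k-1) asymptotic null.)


Step 1: Combine all N = 15 observations and assign midranks.
sorted (value, group, rank): (6,G1,1), (7,G3,2), (8,G1,3), (11,G3,4), (12,G3,5), (13,G4,6), (14,G1,7), (17,G1,8.5), (17,G4,8.5), (18,G1,10), (19,G2,11), (24,G4,12), (27,G2,13), (28,G2,14), (30,G2,15)
Step 2: Sum ranks within each group.
R_1 = 29.5 (n_1 = 5)
R_2 = 53 (n_2 = 4)
R_3 = 11 (n_3 = 3)
R_4 = 26.5 (n_4 = 3)
Step 3: H = 12/(N(N+1)) * sum(R_i^2/n_i) - 3(N+1)
     = 12/(15*16) * (29.5^2/5 + 53^2/4 + 11^2/3 + 26.5^2/3) - 3*16
     = 0.050000 * 1150.72 - 48
     = 9.535833.
Step 4: Ties present; correction factor C = 1 - 6/(15^3 - 15) = 0.998214. Corrected H = 9.535833 / 0.998214 = 9.552892.
Step 5: Under H0, H ~ chi^2(3); p-value = 0.022775.
Step 6: alpha = 0.05. reject H0.

H = 9.5529, df = 3, p = 0.022775, reject H0.


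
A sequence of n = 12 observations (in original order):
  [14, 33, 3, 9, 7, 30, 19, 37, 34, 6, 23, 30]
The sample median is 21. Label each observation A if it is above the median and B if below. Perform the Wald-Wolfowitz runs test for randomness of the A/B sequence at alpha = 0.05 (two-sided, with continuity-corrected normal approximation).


Step 1: Compute median = 21; label A = above, B = below.
Labels in order: BABBBABAABAA  (n_A = 6, n_B = 6)
Step 2: Count runs R = 8.
Step 3: Under H0 (random ordering), E[R] = 2*n_A*n_B/(n_A+n_B) + 1 = 2*6*6/12 + 1 = 7.0000.
        Var[R] = 2*n_A*n_B*(2*n_A*n_B - n_A - n_B) / ((n_A+n_B)^2 * (n_A+n_B-1)) = 4320/1584 = 2.7273.
        SD[R] = 1.6514.
Step 4: Continuity-corrected z = (R - 0.5 - E[R]) / SD[R] = (8 - 0.5 - 7.0000) / 1.6514 = 0.3028.
Step 5: Two-sided p-value via normal approximation = 2*(1 - Phi(|z|)) = 0.762069.
Step 6: alpha = 0.05. fail to reject H0.

R = 8, z = 0.3028, p = 0.762069, fail to reject H0.


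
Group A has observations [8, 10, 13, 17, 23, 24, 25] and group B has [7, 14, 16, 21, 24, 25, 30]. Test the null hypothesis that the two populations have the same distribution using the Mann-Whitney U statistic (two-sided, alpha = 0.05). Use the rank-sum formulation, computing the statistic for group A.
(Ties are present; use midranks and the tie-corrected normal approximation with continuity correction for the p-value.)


Step 1: Combine and sort all 14 observations; assign midranks.
sorted (value, group): (7,Y), (8,X), (10,X), (13,X), (14,Y), (16,Y), (17,X), (21,Y), (23,X), (24,X), (24,Y), (25,X), (25,Y), (30,Y)
ranks: 7->1, 8->2, 10->3, 13->4, 14->5, 16->6, 17->7, 21->8, 23->9, 24->10.5, 24->10.5, 25->12.5, 25->12.5, 30->14
Step 2: Rank sum for X: R1 = 2 + 3 + 4 + 7 + 9 + 10.5 + 12.5 = 48.
Step 3: U_X = R1 - n1(n1+1)/2 = 48 - 7*8/2 = 48 - 28 = 20.
       U_Y = n1*n2 - U_X = 49 - 20 = 29.
Step 4: Ties are present, so use the tie-corrected normal approximation (with continuity correction) for the p-value.
Step 5: p-value = 0.608491; compare to alpha = 0.05. fail to reject H0.

U_X = 20, p = 0.608491, fail to reject H0 at alpha = 0.05.


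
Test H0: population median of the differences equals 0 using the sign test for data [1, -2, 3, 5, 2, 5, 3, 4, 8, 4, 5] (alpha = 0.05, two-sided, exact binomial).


Step 1: Discard zero differences. Original n = 11; n_eff = number of nonzero differences = 11.
Nonzero differences (with sign): +1, -2, +3, +5, +2, +5, +3, +4, +8, +4, +5
Step 2: Count signs: positive = 10, negative = 1.
Step 3: Under H0: P(positive) = 0.5, so the number of positives S ~ Bin(11, 0.5).
Step 4: Two-sided exact p-value = sum of Bin(11,0.5) probabilities at or below the observed probability = 0.011719.
Step 5: alpha = 0.05. reject H0.

n_eff = 11, pos = 10, neg = 1, p = 0.011719, reject H0.


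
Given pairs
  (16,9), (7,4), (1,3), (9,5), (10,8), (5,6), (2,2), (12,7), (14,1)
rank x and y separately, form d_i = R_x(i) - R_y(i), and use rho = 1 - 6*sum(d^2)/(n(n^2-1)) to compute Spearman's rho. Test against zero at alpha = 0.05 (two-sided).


Step 1: Rank x and y separately (midranks; no ties here).
rank(x): 16->9, 7->4, 1->1, 9->5, 10->6, 5->3, 2->2, 12->7, 14->8
rank(y): 9->9, 4->4, 3->3, 5->5, 8->8, 6->6, 2->2, 7->7, 1->1
Step 2: d_i = R_x(i) - R_y(i); compute d_i^2.
  (9-9)^2=0, (4-4)^2=0, (1-3)^2=4, (5-5)^2=0, (6-8)^2=4, (3-6)^2=9, (2-2)^2=0, (7-7)^2=0, (8-1)^2=49
sum(d^2) = 66.
Step 3: rho = 1 - 6*66 / (9*(9^2 - 1)) = 1 - 396/720 = 0.450000.
Step 4: Under H0, t = rho * sqrt((n-2)/(1-rho^2)) = 1.3332 ~ t(7).
Step 5: Two-sided p-value from the t-distribution with 7 df = 0.224216.
Step 6: alpha = 0.05. fail to reject H0.

rho = 0.4500, p = 0.224216, fail to reject H0 at alpha = 0.05.


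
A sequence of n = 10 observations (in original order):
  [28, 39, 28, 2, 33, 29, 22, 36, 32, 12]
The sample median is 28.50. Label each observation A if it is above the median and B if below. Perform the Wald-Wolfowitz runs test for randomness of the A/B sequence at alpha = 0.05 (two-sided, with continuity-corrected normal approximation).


Step 1: Compute median = 28.50; label A = above, B = below.
Labels in order: BABBAABAAB  (n_A = 5, n_B = 5)
Step 2: Count runs R = 7.
Step 3: Under H0 (random ordering), E[R] = 2*n_A*n_B/(n_A+n_B) + 1 = 2*5*5/10 + 1 = 6.0000.
        Var[R] = 2*n_A*n_B*(2*n_A*n_B - n_A - n_B) / ((n_A+n_B)^2 * (n_A+n_B-1)) = 2000/900 = 2.2222.
        SD[R] = 1.4907.
Step 4: Continuity-corrected z = (R - 0.5 - E[R]) / SD[R] = (7 - 0.5 - 6.0000) / 1.4907 = 0.3354.
Step 5: Two-sided p-value via normal approximation = 2*(1 - Phi(|z|)) = 0.737316.
Step 6: alpha = 0.05. fail to reject H0.

R = 7, z = 0.3354, p = 0.737316, fail to reject H0.


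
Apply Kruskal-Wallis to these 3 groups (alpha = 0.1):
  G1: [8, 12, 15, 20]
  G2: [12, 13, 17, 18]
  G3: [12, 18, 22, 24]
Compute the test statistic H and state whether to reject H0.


Step 1: Combine all N = 12 observations and assign midranks.
sorted (value, group, rank): (8,G1,1), (12,G1,3), (12,G2,3), (12,G3,3), (13,G2,5), (15,G1,6), (17,G2,7), (18,G2,8.5), (18,G3,8.5), (20,G1,10), (22,G3,11), (24,G3,12)
Step 2: Sum ranks within each group.
R_1 = 20 (n_1 = 4)
R_2 = 23.5 (n_2 = 4)
R_3 = 34.5 (n_3 = 4)
Step 3: H = 12/(N(N+1)) * sum(R_i^2/n_i) - 3(N+1)
     = 12/(12*13) * (20^2/4 + 23.5^2/4 + 34.5^2/4) - 3*13
     = 0.076923 * 535.625 - 39
     = 2.201923.
Step 4: Ties present; correction factor C = 1 - 30/(12^3 - 12) = 0.982517. Corrected H = 2.201923 / 0.982517 = 2.241103.
Step 5: Under H0, H ~ chi^2(2); p-value = 0.326100.
Step 6: alpha = 0.1. fail to reject H0.

H = 2.2411, df = 2, p = 0.326100, fail to reject H0.


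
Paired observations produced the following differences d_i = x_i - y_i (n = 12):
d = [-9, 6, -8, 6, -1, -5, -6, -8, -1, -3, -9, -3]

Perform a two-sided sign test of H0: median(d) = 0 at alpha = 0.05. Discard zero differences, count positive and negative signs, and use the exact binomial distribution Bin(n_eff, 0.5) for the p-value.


Step 1: Discard zero differences. Original n = 12; n_eff = number of nonzero differences = 12.
Nonzero differences (with sign): -9, +6, -8, +6, -1, -5, -6, -8, -1, -3, -9, -3
Step 2: Count signs: positive = 2, negative = 10.
Step 3: Under H0: P(positive) = 0.5, so the number of positives S ~ Bin(12, 0.5).
Step 4: Two-sided exact p-value = sum of Bin(12,0.5) probabilities at or below the observed probability = 0.038574.
Step 5: alpha = 0.05. reject H0.

n_eff = 12, pos = 2, neg = 10, p = 0.038574, reject H0.


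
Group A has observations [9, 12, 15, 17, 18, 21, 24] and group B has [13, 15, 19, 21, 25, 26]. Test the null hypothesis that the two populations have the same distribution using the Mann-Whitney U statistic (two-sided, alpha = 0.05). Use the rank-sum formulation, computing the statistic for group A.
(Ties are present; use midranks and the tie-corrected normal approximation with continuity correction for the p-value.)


Step 1: Combine and sort all 13 observations; assign midranks.
sorted (value, group): (9,X), (12,X), (13,Y), (15,X), (15,Y), (17,X), (18,X), (19,Y), (21,X), (21,Y), (24,X), (25,Y), (26,Y)
ranks: 9->1, 12->2, 13->3, 15->4.5, 15->4.5, 17->6, 18->7, 19->8, 21->9.5, 21->9.5, 24->11, 25->12, 26->13
Step 2: Rank sum for X: R1 = 1 + 2 + 4.5 + 6 + 7 + 9.5 + 11 = 41.
Step 3: U_X = R1 - n1(n1+1)/2 = 41 - 7*8/2 = 41 - 28 = 13.
       U_Y = n1*n2 - U_X = 42 - 13 = 29.
Step 4: Ties are present, so use the tie-corrected normal approximation (with continuity correction) for the p-value.
Step 5: p-value = 0.282651; compare to alpha = 0.05. fail to reject H0.

U_X = 13, p = 0.282651, fail to reject H0 at alpha = 0.05.


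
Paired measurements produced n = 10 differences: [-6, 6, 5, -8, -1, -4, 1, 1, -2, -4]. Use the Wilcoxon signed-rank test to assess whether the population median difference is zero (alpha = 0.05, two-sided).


Step 1: Drop any zero differences (none here) and take |d_i|.
|d| = [6, 6, 5, 8, 1, 4, 1, 1, 2, 4]
Step 2: Midrank |d_i| (ties get averaged ranks).
ranks: |6|->8.5, |6|->8.5, |5|->7, |8|->10, |1|->2, |4|->5.5, |1|->2, |1|->2, |2|->4, |4|->5.5
Step 3: Attach original signs; sum ranks with positive sign and with negative sign.
W+ = 8.5 + 7 + 2 + 2 = 19.5
W- = 8.5 + 10 + 2 + 5.5 + 4 + 5.5 = 35.5
(Check: W+ + W- = 55 should equal n(n+1)/2 = 55.)
Step 4: Test statistic W = min(W+, W-) = 19.5.
Step 5: Ties in |d|, so use the tie-corrected normal approximation.
        E[W] = n(n+1)/4 = 10*11/4 = 27.5.
        Tie groups: |d|=1 (t=3), |d|=4 (t=2), |d|=6 (t=2); sum(t^3 - t) = 36.
        Var[W] = n(n+1)(2n+1)/24 - sum(t^3-t)/48 = 2310/24 - 36/48 = 95.5.
        z = (W - E[W]) / sqrt(Var[W]) = (19.5 - 27.5) / 9.7724 = -0.8186.
        Two-sided p = 2*Phi(z) = 0.412997.
Step 6: alpha = 0.05. fail to reject H0.

W+ = 19.5, W- = 35.5, W = min = 19.5, p = 0.412997, fail to reject H0.


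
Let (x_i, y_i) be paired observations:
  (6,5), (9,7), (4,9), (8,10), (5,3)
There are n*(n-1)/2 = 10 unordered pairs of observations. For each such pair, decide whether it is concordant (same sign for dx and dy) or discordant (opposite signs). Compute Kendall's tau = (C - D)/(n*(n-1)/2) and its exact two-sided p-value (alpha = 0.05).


Step 1: Enumerate the 10 unordered pairs (i,j) with i<j and classify each by sign(x_j-x_i) * sign(y_j-y_i).
  (1,2):dx=+3,dy=+2->C; (1,3):dx=-2,dy=+4->D; (1,4):dx=+2,dy=+5->C; (1,5):dx=-1,dy=-2->C
  (2,3):dx=-5,dy=+2->D; (2,4):dx=-1,dy=+3->D; (2,5):dx=-4,dy=-4->C; (3,4):dx=+4,dy=+1->C
  (3,5):dx=+1,dy=-6->D; (4,5):dx=-3,dy=-7->C
Step 2: C = 6, D = 4, total pairs = 10.
Step 3: tau = (C - D)/(n(n-1)/2) = (6 - 4)/10 = 0.200000.
Step 4: Exact two-sided p-value (enumerate n! = 120 permutations of y under H0): p = 0.816667.
Step 5: alpha = 0.05. fail to reject H0.

tau_b = 0.2000 (C=6, D=4), p = 0.816667, fail to reject H0.


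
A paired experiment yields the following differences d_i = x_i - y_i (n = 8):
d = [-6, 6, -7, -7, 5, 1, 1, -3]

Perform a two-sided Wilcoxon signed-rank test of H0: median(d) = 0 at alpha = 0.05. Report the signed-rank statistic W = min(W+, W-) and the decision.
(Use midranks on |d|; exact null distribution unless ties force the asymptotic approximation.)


Step 1: Drop any zero differences (none here) and take |d_i|.
|d| = [6, 6, 7, 7, 5, 1, 1, 3]
Step 2: Midrank |d_i| (ties get averaged ranks).
ranks: |6|->5.5, |6|->5.5, |7|->7.5, |7|->7.5, |5|->4, |1|->1.5, |1|->1.5, |3|->3
Step 3: Attach original signs; sum ranks with positive sign and with negative sign.
W+ = 5.5 + 4 + 1.5 + 1.5 = 12.5
W- = 5.5 + 7.5 + 7.5 + 3 = 23.5
(Check: W+ + W- = 36 should equal n(n+1)/2 = 36.)
Step 4: Test statistic W = min(W+, W-) = 12.5.
Step 5: Ties in |d|, so use the tie-corrected normal approximation.
        E[W] = n(n+1)/4 = 8*9/4 = 18.
        Tie groups: |d|=1 (t=2), |d|=6 (t=2), |d|=7 (t=2); sum(t^3 - t) = 18.
        Var[W] = n(n+1)(2n+1)/24 - sum(t^3-t)/48 = 1224/24 - 18/48 = 50.625.
        z = (W - E[W]) / sqrt(Var[W]) = (12.5 - 18) / 7.1151 = -0.7730.
        Two-sided p = 2*Phi(z) = 0.439522.
Step 6: alpha = 0.05. fail to reject H0.

W+ = 12.5, W- = 23.5, W = min = 12.5, p = 0.439522, fail to reject H0.


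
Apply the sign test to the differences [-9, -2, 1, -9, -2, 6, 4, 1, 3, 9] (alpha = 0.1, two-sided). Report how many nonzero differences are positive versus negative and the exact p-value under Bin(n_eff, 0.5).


Step 1: Discard zero differences. Original n = 10; n_eff = number of nonzero differences = 10.
Nonzero differences (with sign): -9, -2, +1, -9, -2, +6, +4, +1, +3, +9
Step 2: Count signs: positive = 6, negative = 4.
Step 3: Under H0: P(positive) = 0.5, so the number of positives S ~ Bin(10, 0.5).
Step 4: Two-sided exact p-value = sum of Bin(10,0.5) probabilities at or below the observed probability = 0.753906.
Step 5: alpha = 0.1. fail to reject H0.

n_eff = 10, pos = 6, neg = 4, p = 0.753906, fail to reject H0.


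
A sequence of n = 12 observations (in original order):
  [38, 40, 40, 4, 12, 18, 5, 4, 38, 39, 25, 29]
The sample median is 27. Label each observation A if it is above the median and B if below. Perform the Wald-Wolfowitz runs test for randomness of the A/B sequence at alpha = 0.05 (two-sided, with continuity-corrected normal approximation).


Step 1: Compute median = 27; label A = above, B = below.
Labels in order: AAABBBBBAABA  (n_A = 6, n_B = 6)
Step 2: Count runs R = 5.
Step 3: Under H0 (random ordering), E[R] = 2*n_A*n_B/(n_A+n_B) + 1 = 2*6*6/12 + 1 = 7.0000.
        Var[R] = 2*n_A*n_B*(2*n_A*n_B - n_A - n_B) / ((n_A+n_B)^2 * (n_A+n_B-1)) = 4320/1584 = 2.7273.
        SD[R] = 1.6514.
Step 4: Continuity-corrected z = (R + 0.5 - E[R]) / SD[R] = (5 + 0.5 - 7.0000) / 1.6514 = -0.9083.
Step 5: Two-sided p-value via normal approximation = 2*(1 - Phi(|z|)) = 0.363722.
Step 6: alpha = 0.05. fail to reject H0.

R = 5, z = -0.9083, p = 0.363722, fail to reject H0.


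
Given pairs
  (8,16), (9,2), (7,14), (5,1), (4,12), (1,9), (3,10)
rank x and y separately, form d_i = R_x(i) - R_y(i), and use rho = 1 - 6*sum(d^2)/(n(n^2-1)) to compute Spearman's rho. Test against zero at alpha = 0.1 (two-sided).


Step 1: Rank x and y separately (midranks; no ties here).
rank(x): 8->6, 9->7, 7->5, 5->4, 4->3, 1->1, 3->2
rank(y): 16->7, 2->2, 14->6, 1->1, 12->5, 9->3, 10->4
Step 2: d_i = R_x(i) - R_y(i); compute d_i^2.
  (6-7)^2=1, (7-2)^2=25, (5-6)^2=1, (4-1)^2=9, (3-5)^2=4, (1-3)^2=4, (2-4)^2=4
sum(d^2) = 48.
Step 3: rho = 1 - 6*48 / (7*(7^2 - 1)) = 1 - 288/336 = 0.142857.
Step 4: Under H0, t = rho * sqrt((n-2)/(1-rho^2)) = 0.3227 ~ t(5).
Step 5: Two-sided p-value from the t-distribution with 5 df = 0.759945.
Step 6: alpha = 0.1. fail to reject H0.

rho = 0.1429, p = 0.759945, fail to reject H0 at alpha = 0.1.


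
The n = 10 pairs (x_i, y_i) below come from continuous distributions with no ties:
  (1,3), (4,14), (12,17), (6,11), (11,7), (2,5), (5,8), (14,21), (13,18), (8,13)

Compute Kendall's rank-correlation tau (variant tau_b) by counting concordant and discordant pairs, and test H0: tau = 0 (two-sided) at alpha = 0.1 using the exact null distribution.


Step 1: Enumerate the 45 unordered pairs (i,j) with i<j and classify each by sign(x_j-x_i) * sign(y_j-y_i).
  (1,2):dx=+3,dy=+11->C; (1,3):dx=+11,dy=+14->C; (1,4):dx=+5,dy=+8->C; (1,5):dx=+10,dy=+4->C
  (1,6):dx=+1,dy=+2->C; (1,7):dx=+4,dy=+5->C; (1,8):dx=+13,dy=+18->C; (1,9):dx=+12,dy=+15->C
  (1,10):dx=+7,dy=+10->C; (2,3):dx=+8,dy=+3->C; (2,4):dx=+2,dy=-3->D; (2,5):dx=+7,dy=-7->D
  (2,6):dx=-2,dy=-9->C; (2,7):dx=+1,dy=-6->D; (2,8):dx=+10,dy=+7->C; (2,9):dx=+9,dy=+4->C
  (2,10):dx=+4,dy=-1->D; (3,4):dx=-6,dy=-6->C; (3,5):dx=-1,dy=-10->C; (3,6):dx=-10,dy=-12->C
  (3,7):dx=-7,dy=-9->C; (3,8):dx=+2,dy=+4->C; (3,9):dx=+1,dy=+1->C; (3,10):dx=-4,dy=-4->C
  (4,5):dx=+5,dy=-4->D; (4,6):dx=-4,dy=-6->C; (4,7):dx=-1,dy=-3->C; (4,8):dx=+8,dy=+10->C
  (4,9):dx=+7,dy=+7->C; (4,10):dx=+2,dy=+2->C; (5,6):dx=-9,dy=-2->C; (5,7):dx=-6,dy=+1->D
  (5,8):dx=+3,dy=+14->C; (5,9):dx=+2,dy=+11->C; (5,10):dx=-3,dy=+6->D; (6,7):dx=+3,dy=+3->C
  (6,8):dx=+12,dy=+16->C; (6,9):dx=+11,dy=+13->C; (6,10):dx=+6,dy=+8->C; (7,8):dx=+9,dy=+13->C
  (7,9):dx=+8,dy=+10->C; (7,10):dx=+3,dy=+5->C; (8,9):dx=-1,dy=-3->C; (8,10):dx=-6,dy=-8->C
  (9,10):dx=-5,dy=-5->C
Step 2: C = 38, D = 7, total pairs = 45.
Step 3: tau = (C - D)/(n(n-1)/2) = (38 - 7)/45 = 0.688889.
Step 4: Exact two-sided p-value (enumerate n! = 3628800 permutations of y under H0): p = 0.004687.
Step 5: alpha = 0.1. reject H0.

tau_b = 0.6889 (C=38, D=7), p = 0.004687, reject H0.


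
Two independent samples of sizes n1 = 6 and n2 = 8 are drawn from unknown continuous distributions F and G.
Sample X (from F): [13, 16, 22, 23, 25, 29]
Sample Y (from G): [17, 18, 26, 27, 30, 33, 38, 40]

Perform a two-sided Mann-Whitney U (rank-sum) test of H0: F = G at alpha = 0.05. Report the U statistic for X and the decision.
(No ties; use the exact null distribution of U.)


Step 1: Combine and sort all 14 observations; assign midranks.
sorted (value, group): (13,X), (16,X), (17,Y), (18,Y), (22,X), (23,X), (25,X), (26,Y), (27,Y), (29,X), (30,Y), (33,Y), (38,Y), (40,Y)
ranks: 13->1, 16->2, 17->3, 18->4, 22->5, 23->6, 25->7, 26->8, 27->9, 29->10, 30->11, 33->12, 38->13, 40->14
Step 2: Rank sum for X: R1 = 1 + 2 + 5 + 6 + 7 + 10 = 31.
Step 3: U_X = R1 - n1(n1+1)/2 = 31 - 6*7/2 = 31 - 21 = 10.
       U_Y = n1*n2 - U_X = 48 - 10 = 38.
Step 4: No ties, so the exact null distribution of U (based on enumerating the C(14,6) = 3003 equally likely rank assignments) gives the two-sided p-value.
Step 5: p-value = 0.081252; compare to alpha = 0.05. fail to reject H0.

U_X = 10, p = 0.081252, fail to reject H0 at alpha = 0.05.


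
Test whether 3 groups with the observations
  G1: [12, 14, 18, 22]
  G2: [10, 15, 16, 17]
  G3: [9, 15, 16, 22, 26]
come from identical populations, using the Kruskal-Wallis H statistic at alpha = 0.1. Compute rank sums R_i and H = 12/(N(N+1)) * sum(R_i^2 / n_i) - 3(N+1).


Step 1: Combine all N = 13 observations and assign midranks.
sorted (value, group, rank): (9,G3,1), (10,G2,2), (12,G1,3), (14,G1,4), (15,G2,5.5), (15,G3,5.5), (16,G2,7.5), (16,G3,7.5), (17,G2,9), (18,G1,10), (22,G1,11.5), (22,G3,11.5), (26,G3,13)
Step 2: Sum ranks within each group.
R_1 = 28.5 (n_1 = 4)
R_2 = 24 (n_2 = 4)
R_3 = 38.5 (n_3 = 5)
Step 3: H = 12/(N(N+1)) * sum(R_i^2/n_i) - 3(N+1)
     = 12/(13*14) * (28.5^2/4 + 24^2/4 + 38.5^2/5) - 3*14
     = 0.065934 * 643.513 - 42
     = 0.429396.
Step 4: Ties present; correction factor C = 1 - 18/(13^3 - 13) = 0.991758. Corrected H = 0.429396 / 0.991758 = 0.432964.
Step 5: Under H0, H ~ chi^2(2); p-value = 0.805347.
Step 6: alpha = 0.1. fail to reject H0.

H = 0.4330, df = 2, p = 0.805347, fail to reject H0.


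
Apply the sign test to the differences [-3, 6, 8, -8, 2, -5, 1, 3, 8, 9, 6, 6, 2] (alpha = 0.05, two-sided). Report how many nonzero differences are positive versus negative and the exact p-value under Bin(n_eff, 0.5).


Step 1: Discard zero differences. Original n = 13; n_eff = number of nonzero differences = 13.
Nonzero differences (with sign): -3, +6, +8, -8, +2, -5, +1, +3, +8, +9, +6, +6, +2
Step 2: Count signs: positive = 10, negative = 3.
Step 3: Under H0: P(positive) = 0.5, so the number of positives S ~ Bin(13, 0.5).
Step 4: Two-sided exact p-value = sum of Bin(13,0.5) probabilities at or below the observed probability = 0.092285.
Step 5: alpha = 0.05. fail to reject H0.

n_eff = 13, pos = 10, neg = 3, p = 0.092285, fail to reject H0.


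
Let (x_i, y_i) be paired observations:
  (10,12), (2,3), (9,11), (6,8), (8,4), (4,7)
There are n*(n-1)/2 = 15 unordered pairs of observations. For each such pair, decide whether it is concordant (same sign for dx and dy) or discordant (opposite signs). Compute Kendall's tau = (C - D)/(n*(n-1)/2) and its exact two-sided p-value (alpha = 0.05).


Step 1: Enumerate the 15 unordered pairs (i,j) with i<j and classify each by sign(x_j-x_i) * sign(y_j-y_i).
  (1,2):dx=-8,dy=-9->C; (1,3):dx=-1,dy=-1->C; (1,4):dx=-4,dy=-4->C; (1,5):dx=-2,dy=-8->C
  (1,6):dx=-6,dy=-5->C; (2,3):dx=+7,dy=+8->C; (2,4):dx=+4,dy=+5->C; (2,5):dx=+6,dy=+1->C
  (2,6):dx=+2,dy=+4->C; (3,4):dx=-3,dy=-3->C; (3,5):dx=-1,dy=-7->C; (3,6):dx=-5,dy=-4->C
  (4,5):dx=+2,dy=-4->D; (4,6):dx=-2,dy=-1->C; (5,6):dx=-4,dy=+3->D
Step 2: C = 13, D = 2, total pairs = 15.
Step 3: tau = (C - D)/(n(n-1)/2) = (13 - 2)/15 = 0.733333.
Step 4: Exact two-sided p-value (enumerate n! = 720 permutations of y under H0): p = 0.055556.
Step 5: alpha = 0.05. fail to reject H0.

tau_b = 0.7333 (C=13, D=2), p = 0.055556, fail to reject H0.


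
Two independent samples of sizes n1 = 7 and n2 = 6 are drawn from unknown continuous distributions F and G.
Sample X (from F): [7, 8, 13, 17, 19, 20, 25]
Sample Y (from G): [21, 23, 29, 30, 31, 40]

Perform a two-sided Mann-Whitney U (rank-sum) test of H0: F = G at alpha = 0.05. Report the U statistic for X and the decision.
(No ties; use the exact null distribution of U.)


Step 1: Combine and sort all 13 observations; assign midranks.
sorted (value, group): (7,X), (8,X), (13,X), (17,X), (19,X), (20,X), (21,Y), (23,Y), (25,X), (29,Y), (30,Y), (31,Y), (40,Y)
ranks: 7->1, 8->2, 13->3, 17->4, 19->5, 20->6, 21->7, 23->8, 25->9, 29->10, 30->11, 31->12, 40->13
Step 2: Rank sum for X: R1 = 1 + 2 + 3 + 4 + 5 + 6 + 9 = 30.
Step 3: U_X = R1 - n1(n1+1)/2 = 30 - 7*8/2 = 30 - 28 = 2.
       U_Y = n1*n2 - U_X = 42 - 2 = 40.
Step 4: No ties, so the exact null distribution of U (based on enumerating the C(13,7) = 1716 equally likely rank assignments) gives the two-sided p-value.
Step 5: p-value = 0.004662; compare to alpha = 0.05. reject H0.

U_X = 2, p = 0.004662, reject H0 at alpha = 0.05.


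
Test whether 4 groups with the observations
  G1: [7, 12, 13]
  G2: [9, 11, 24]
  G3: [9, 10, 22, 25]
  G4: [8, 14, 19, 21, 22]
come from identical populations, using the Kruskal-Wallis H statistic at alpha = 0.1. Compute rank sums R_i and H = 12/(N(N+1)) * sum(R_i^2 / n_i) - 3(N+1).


Step 1: Combine all N = 15 observations and assign midranks.
sorted (value, group, rank): (7,G1,1), (8,G4,2), (9,G2,3.5), (9,G3,3.5), (10,G3,5), (11,G2,6), (12,G1,7), (13,G1,8), (14,G4,9), (19,G4,10), (21,G4,11), (22,G3,12.5), (22,G4,12.5), (24,G2,14), (25,G3,15)
Step 2: Sum ranks within each group.
R_1 = 16 (n_1 = 3)
R_2 = 23.5 (n_2 = 3)
R_3 = 36 (n_3 = 4)
R_4 = 44.5 (n_4 = 5)
Step 3: H = 12/(N(N+1)) * sum(R_i^2/n_i) - 3(N+1)
     = 12/(15*16) * (16^2/3 + 23.5^2/3 + 36^2/4 + 44.5^2/5) - 3*16
     = 0.050000 * 989.467 - 48
     = 1.473333.
Step 4: Ties present; correction factor C = 1 - 12/(15^3 - 15) = 0.996429. Corrected H = 1.473333 / 0.996429 = 1.478614.
Step 5: Under H0, H ~ chi^2(3); p-value = 0.687215.
Step 6: alpha = 0.1. fail to reject H0.

H = 1.4786, df = 3, p = 0.687215, fail to reject H0.


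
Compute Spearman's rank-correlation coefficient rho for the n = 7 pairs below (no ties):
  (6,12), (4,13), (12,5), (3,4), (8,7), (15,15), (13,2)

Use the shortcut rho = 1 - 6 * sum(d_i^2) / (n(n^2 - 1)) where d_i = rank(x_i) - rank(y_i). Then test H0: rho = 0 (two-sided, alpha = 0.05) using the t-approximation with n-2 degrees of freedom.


Step 1: Rank x and y separately (midranks; no ties here).
rank(x): 6->3, 4->2, 12->5, 3->1, 8->4, 15->7, 13->6
rank(y): 12->5, 13->6, 5->3, 4->2, 7->4, 15->7, 2->1
Step 2: d_i = R_x(i) - R_y(i); compute d_i^2.
  (3-5)^2=4, (2-6)^2=16, (5-3)^2=4, (1-2)^2=1, (4-4)^2=0, (7-7)^2=0, (6-1)^2=25
sum(d^2) = 50.
Step 3: rho = 1 - 6*50 / (7*(7^2 - 1)) = 1 - 300/336 = 0.107143.
Step 4: Under H0, t = rho * sqrt((n-2)/(1-rho^2)) = 0.2410 ~ t(5).
Step 5: Two-sided p-value from the t-distribution with 5 df = 0.819151.
Step 6: alpha = 0.05. fail to reject H0.

rho = 0.1071, p = 0.819151, fail to reject H0 at alpha = 0.05.


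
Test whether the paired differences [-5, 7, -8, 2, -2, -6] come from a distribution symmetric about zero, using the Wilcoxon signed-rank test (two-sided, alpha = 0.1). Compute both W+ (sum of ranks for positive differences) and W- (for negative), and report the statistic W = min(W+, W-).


Step 1: Drop any zero differences (none here) and take |d_i|.
|d| = [5, 7, 8, 2, 2, 6]
Step 2: Midrank |d_i| (ties get averaged ranks).
ranks: |5|->3, |7|->5, |8|->6, |2|->1.5, |2|->1.5, |6|->4
Step 3: Attach original signs; sum ranks with positive sign and with negative sign.
W+ = 5 + 1.5 = 6.5
W- = 3 + 6 + 1.5 + 4 = 14.5
(Check: W+ + W- = 21 should equal n(n+1)/2 = 21.)
Step 4: Test statistic W = min(W+, W-) = 6.5.
Step 5: Ties in |d|, so use the tie-corrected normal approximation.
        E[W] = n(n+1)/4 = 6*7/4 = 10.5.
        Tie groups: |d|=2 (t=2); sum(t^3 - t) = 6.
        Var[W] = n(n+1)(2n+1)/24 - sum(t^3-t)/48 = 546/24 - 6/48 = 22.625.
        z = (W - E[W]) / sqrt(Var[W]) = (6.5 - 10.5) / 4.7566 = -0.8409.
        Two-sided p = 2*Phi(z) = 0.400381.
Step 6: alpha = 0.1. fail to reject H0.

W+ = 6.5, W- = 14.5, W = min = 6.5, p = 0.400381, fail to reject H0.


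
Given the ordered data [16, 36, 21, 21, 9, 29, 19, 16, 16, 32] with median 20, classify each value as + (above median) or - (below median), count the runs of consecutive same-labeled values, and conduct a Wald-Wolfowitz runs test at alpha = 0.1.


Step 1: Compute median = 20; label A = above, B = below.
Labels in order: BAAABABBBA  (n_A = 5, n_B = 5)
Step 2: Count runs R = 6.
Step 3: Under H0 (random ordering), E[R] = 2*n_A*n_B/(n_A+n_B) + 1 = 2*5*5/10 + 1 = 6.0000.
        Var[R] = 2*n_A*n_B*(2*n_A*n_B - n_A - n_B) / ((n_A+n_B)^2 * (n_A+n_B-1)) = 2000/900 = 2.2222.
        SD[R] = 1.4907.
Step 4: R = E[R], so z = 0 with no continuity correction.
Step 5: Two-sided p-value via normal approximation = 2*(1 - Phi(|z|)) = 1.000000.
Step 6: alpha = 0.1. fail to reject H0.

R = 6, z = 0.0000, p = 1.000000, fail to reject H0.


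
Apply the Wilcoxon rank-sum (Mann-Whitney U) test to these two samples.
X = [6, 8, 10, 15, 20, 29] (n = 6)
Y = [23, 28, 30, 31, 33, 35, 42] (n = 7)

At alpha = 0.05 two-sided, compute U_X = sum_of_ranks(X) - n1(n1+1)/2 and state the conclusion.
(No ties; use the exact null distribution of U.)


Step 1: Combine and sort all 13 observations; assign midranks.
sorted (value, group): (6,X), (8,X), (10,X), (15,X), (20,X), (23,Y), (28,Y), (29,X), (30,Y), (31,Y), (33,Y), (35,Y), (42,Y)
ranks: 6->1, 8->2, 10->3, 15->4, 20->5, 23->6, 28->7, 29->8, 30->9, 31->10, 33->11, 35->12, 42->13
Step 2: Rank sum for X: R1 = 1 + 2 + 3 + 4 + 5 + 8 = 23.
Step 3: U_X = R1 - n1(n1+1)/2 = 23 - 6*7/2 = 23 - 21 = 2.
       U_Y = n1*n2 - U_X = 42 - 2 = 40.
Step 4: No ties, so the exact null distribution of U (based on enumerating the C(13,6) = 1716 equally likely rank assignments) gives the two-sided p-value.
Step 5: p-value = 0.004662; compare to alpha = 0.05. reject H0.

U_X = 2, p = 0.004662, reject H0 at alpha = 0.05.


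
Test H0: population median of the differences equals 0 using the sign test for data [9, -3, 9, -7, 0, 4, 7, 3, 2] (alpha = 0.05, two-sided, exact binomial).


Step 1: Discard zero differences. Original n = 9; n_eff = number of nonzero differences = 8.
Nonzero differences (with sign): +9, -3, +9, -7, +4, +7, +3, +2
Step 2: Count signs: positive = 6, negative = 2.
Step 3: Under H0: P(positive) = 0.5, so the number of positives S ~ Bin(8, 0.5).
Step 4: Two-sided exact p-value = sum of Bin(8,0.5) probabilities at or below the observed probability = 0.289062.
Step 5: alpha = 0.05. fail to reject H0.

n_eff = 8, pos = 6, neg = 2, p = 0.289062, fail to reject H0.


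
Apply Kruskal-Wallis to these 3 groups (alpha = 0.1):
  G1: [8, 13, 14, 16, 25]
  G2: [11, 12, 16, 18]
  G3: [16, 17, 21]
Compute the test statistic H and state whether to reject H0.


Step 1: Combine all N = 12 observations and assign midranks.
sorted (value, group, rank): (8,G1,1), (11,G2,2), (12,G2,3), (13,G1,4), (14,G1,5), (16,G1,7), (16,G2,7), (16,G3,7), (17,G3,9), (18,G2,10), (21,G3,11), (25,G1,12)
Step 2: Sum ranks within each group.
R_1 = 29 (n_1 = 5)
R_2 = 22 (n_2 = 4)
R_3 = 27 (n_3 = 3)
Step 3: H = 12/(N(N+1)) * sum(R_i^2/n_i) - 3(N+1)
     = 12/(12*13) * (29^2/5 + 22^2/4 + 27^2/3) - 3*13
     = 0.076923 * 532.2 - 39
     = 1.938462.
Step 4: Ties present; correction factor C = 1 - 24/(12^3 - 12) = 0.986014. Corrected H = 1.938462 / 0.986014 = 1.965957.
Step 5: Under H0, H ~ chi^2(2); p-value = 0.374195.
Step 6: alpha = 0.1. fail to reject H0.

H = 1.9660, df = 2, p = 0.374195, fail to reject H0.


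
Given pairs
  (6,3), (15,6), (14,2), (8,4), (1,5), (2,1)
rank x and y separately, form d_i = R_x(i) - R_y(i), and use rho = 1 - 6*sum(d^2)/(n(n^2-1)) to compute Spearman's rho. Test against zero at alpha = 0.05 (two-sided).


Step 1: Rank x and y separately (midranks; no ties here).
rank(x): 6->3, 15->6, 14->5, 8->4, 1->1, 2->2
rank(y): 3->3, 6->6, 2->2, 4->4, 5->5, 1->1
Step 2: d_i = R_x(i) - R_y(i); compute d_i^2.
  (3-3)^2=0, (6-6)^2=0, (5-2)^2=9, (4-4)^2=0, (1-5)^2=16, (2-1)^2=1
sum(d^2) = 26.
Step 3: rho = 1 - 6*26 / (6*(6^2 - 1)) = 1 - 156/210 = 0.257143.
Step 4: Under H0, t = rho * sqrt((n-2)/(1-rho^2)) = 0.5322 ~ t(4).
Step 5: Two-sided p-value from the t-distribution with 4 df = 0.622787.
Step 6: alpha = 0.05. fail to reject H0.

rho = 0.2571, p = 0.622787, fail to reject H0 at alpha = 0.05.


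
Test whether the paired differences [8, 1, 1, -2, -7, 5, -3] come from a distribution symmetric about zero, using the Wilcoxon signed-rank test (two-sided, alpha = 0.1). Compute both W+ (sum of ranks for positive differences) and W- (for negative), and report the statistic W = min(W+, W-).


Step 1: Drop any zero differences (none here) and take |d_i|.
|d| = [8, 1, 1, 2, 7, 5, 3]
Step 2: Midrank |d_i| (ties get averaged ranks).
ranks: |8|->7, |1|->1.5, |1|->1.5, |2|->3, |7|->6, |5|->5, |3|->4
Step 3: Attach original signs; sum ranks with positive sign and with negative sign.
W+ = 7 + 1.5 + 1.5 + 5 = 15
W- = 3 + 6 + 4 = 13
(Check: W+ + W- = 28 should equal n(n+1)/2 = 28.)
Step 4: Test statistic W = min(W+, W-) = 13.
Step 5: Ties in |d|, so use the tie-corrected normal approximation.
        E[W] = n(n+1)/4 = 7*8/4 = 14.
        Tie groups: |d|=1 (t=2); sum(t^3 - t) = 6.
        Var[W] = n(n+1)(2n+1)/24 - sum(t^3-t)/48 = 840/24 - 6/48 = 34.875.
        z = (W - E[W]) / sqrt(Var[W]) = (13 - 14) / 5.9055 = -0.1693.
        Two-sided p = 2*Phi(z) = 0.865534.
Step 6: alpha = 0.1. fail to reject H0.

W+ = 15, W- = 13, W = min = 13, p = 0.865534, fail to reject H0.


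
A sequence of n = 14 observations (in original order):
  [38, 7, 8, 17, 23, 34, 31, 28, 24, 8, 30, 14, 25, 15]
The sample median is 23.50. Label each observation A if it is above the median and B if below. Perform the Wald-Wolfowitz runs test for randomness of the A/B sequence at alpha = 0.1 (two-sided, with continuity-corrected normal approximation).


Step 1: Compute median = 23.50; label A = above, B = below.
Labels in order: ABBBBAAAABABAB  (n_A = 7, n_B = 7)
Step 2: Count runs R = 8.
Step 3: Under H0 (random ordering), E[R] = 2*n_A*n_B/(n_A+n_B) + 1 = 2*7*7/14 + 1 = 8.0000.
        Var[R] = 2*n_A*n_B*(2*n_A*n_B - n_A - n_B) / ((n_A+n_B)^2 * (n_A+n_B-1)) = 8232/2548 = 3.2308.
        SD[R] = 1.7974.
Step 4: R = E[R], so z = 0 with no continuity correction.
Step 5: Two-sided p-value via normal approximation = 2*(1 - Phi(|z|)) = 1.000000.
Step 6: alpha = 0.1. fail to reject H0.

R = 8, z = 0.0000, p = 1.000000, fail to reject H0.


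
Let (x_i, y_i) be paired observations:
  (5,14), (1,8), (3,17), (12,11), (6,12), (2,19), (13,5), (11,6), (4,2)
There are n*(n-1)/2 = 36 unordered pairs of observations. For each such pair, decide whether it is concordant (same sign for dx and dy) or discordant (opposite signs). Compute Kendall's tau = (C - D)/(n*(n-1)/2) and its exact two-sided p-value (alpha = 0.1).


Step 1: Enumerate the 36 unordered pairs (i,j) with i<j and classify each by sign(x_j-x_i) * sign(y_j-y_i).
  (1,2):dx=-4,dy=-6->C; (1,3):dx=-2,dy=+3->D; (1,4):dx=+7,dy=-3->D; (1,5):dx=+1,dy=-2->D
  (1,6):dx=-3,dy=+5->D; (1,7):dx=+8,dy=-9->D; (1,8):dx=+6,dy=-8->D; (1,9):dx=-1,dy=-12->C
  (2,3):dx=+2,dy=+9->C; (2,4):dx=+11,dy=+3->C; (2,5):dx=+5,dy=+4->C; (2,6):dx=+1,dy=+11->C
  (2,7):dx=+12,dy=-3->D; (2,8):dx=+10,dy=-2->D; (2,9):dx=+3,dy=-6->D; (3,4):dx=+9,dy=-6->D
  (3,5):dx=+3,dy=-5->D; (3,6):dx=-1,dy=+2->D; (3,7):dx=+10,dy=-12->D; (3,8):dx=+8,dy=-11->D
  (3,9):dx=+1,dy=-15->D; (4,5):dx=-6,dy=+1->D; (4,6):dx=-10,dy=+8->D; (4,7):dx=+1,dy=-6->D
  (4,8):dx=-1,dy=-5->C; (4,9):dx=-8,dy=-9->C; (5,6):dx=-4,dy=+7->D; (5,7):dx=+7,dy=-7->D
  (5,8):dx=+5,dy=-6->D; (5,9):dx=-2,dy=-10->C; (6,7):dx=+11,dy=-14->D; (6,8):dx=+9,dy=-13->D
  (6,9):dx=+2,dy=-17->D; (7,8):dx=-2,dy=+1->D; (7,9):dx=-9,dy=-3->C; (8,9):dx=-7,dy=-4->C
Step 2: C = 11, D = 25, total pairs = 36.
Step 3: tau = (C - D)/(n(n-1)/2) = (11 - 25)/36 = -0.388889.
Step 4: Exact two-sided p-value (enumerate n! = 362880 permutations of y under H0): p = 0.180181.
Step 5: alpha = 0.1. fail to reject H0.

tau_b = -0.3889 (C=11, D=25), p = 0.180181, fail to reject H0.


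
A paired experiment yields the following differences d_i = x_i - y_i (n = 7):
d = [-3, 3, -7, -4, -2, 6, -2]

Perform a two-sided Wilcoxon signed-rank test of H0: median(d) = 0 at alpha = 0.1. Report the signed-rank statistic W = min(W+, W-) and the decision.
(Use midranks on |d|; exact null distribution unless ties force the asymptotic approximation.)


Step 1: Drop any zero differences (none here) and take |d_i|.
|d| = [3, 3, 7, 4, 2, 6, 2]
Step 2: Midrank |d_i| (ties get averaged ranks).
ranks: |3|->3.5, |3|->3.5, |7|->7, |4|->5, |2|->1.5, |6|->6, |2|->1.5
Step 3: Attach original signs; sum ranks with positive sign and with negative sign.
W+ = 3.5 + 6 = 9.5
W- = 3.5 + 7 + 5 + 1.5 + 1.5 = 18.5
(Check: W+ + W- = 28 should equal n(n+1)/2 = 28.)
Step 4: Test statistic W = min(W+, W-) = 9.5.
Step 5: Ties in |d|, so use the tie-corrected normal approximation.
        E[W] = n(n+1)/4 = 7*8/4 = 14.
        Tie groups: |d|=2 (t=2), |d|=3 (t=2); sum(t^3 - t) = 12.
        Var[W] = n(n+1)(2n+1)/24 - sum(t^3-t)/48 = 840/24 - 12/48 = 34.75.
        z = (W - E[W]) / sqrt(Var[W]) = (9.5 - 14) / 5.8949 = -0.7634.
        Two-sided p = 2*Phi(z) = 0.445243.
Step 6: alpha = 0.1. fail to reject H0.

W+ = 9.5, W- = 18.5, W = min = 9.5, p = 0.445243, fail to reject H0.


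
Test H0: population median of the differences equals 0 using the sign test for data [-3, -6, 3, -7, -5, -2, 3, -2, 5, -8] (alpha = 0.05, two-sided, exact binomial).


Step 1: Discard zero differences. Original n = 10; n_eff = number of nonzero differences = 10.
Nonzero differences (with sign): -3, -6, +3, -7, -5, -2, +3, -2, +5, -8
Step 2: Count signs: positive = 3, negative = 7.
Step 3: Under H0: P(positive) = 0.5, so the number of positives S ~ Bin(10, 0.5).
Step 4: Two-sided exact p-value = sum of Bin(10,0.5) probabilities at or below the observed probability = 0.343750.
Step 5: alpha = 0.05. fail to reject H0.

n_eff = 10, pos = 3, neg = 7, p = 0.343750, fail to reject H0.


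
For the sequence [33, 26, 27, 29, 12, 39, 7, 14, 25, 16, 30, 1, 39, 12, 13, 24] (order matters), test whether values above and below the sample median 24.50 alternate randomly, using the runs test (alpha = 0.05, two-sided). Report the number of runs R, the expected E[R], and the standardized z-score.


Step 1: Compute median = 24.50; label A = above, B = below.
Labels in order: AAAABABBABABABBB  (n_A = 8, n_B = 8)
Step 2: Count runs R = 10.
Step 3: Under H0 (random ordering), E[R] = 2*n_A*n_B/(n_A+n_B) + 1 = 2*8*8/16 + 1 = 9.0000.
        Var[R] = 2*n_A*n_B*(2*n_A*n_B - n_A - n_B) / ((n_A+n_B)^2 * (n_A+n_B-1)) = 14336/3840 = 3.7333.
        SD[R] = 1.9322.
Step 4: Continuity-corrected z = (R - 0.5 - E[R]) / SD[R] = (10 - 0.5 - 9.0000) / 1.9322 = 0.2588.
Step 5: Two-sided p-value via normal approximation = 2*(1 - Phi(|z|)) = 0.795809.
Step 6: alpha = 0.05. fail to reject H0.

R = 10, z = 0.2588, p = 0.795809, fail to reject H0.


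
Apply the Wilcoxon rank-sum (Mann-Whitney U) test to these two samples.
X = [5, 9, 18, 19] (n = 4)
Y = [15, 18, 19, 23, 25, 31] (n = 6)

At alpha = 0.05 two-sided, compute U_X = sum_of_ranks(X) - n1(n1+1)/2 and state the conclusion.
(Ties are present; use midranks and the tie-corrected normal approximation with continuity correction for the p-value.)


Step 1: Combine and sort all 10 observations; assign midranks.
sorted (value, group): (5,X), (9,X), (15,Y), (18,X), (18,Y), (19,X), (19,Y), (23,Y), (25,Y), (31,Y)
ranks: 5->1, 9->2, 15->3, 18->4.5, 18->4.5, 19->6.5, 19->6.5, 23->8, 25->9, 31->10
Step 2: Rank sum for X: R1 = 1 + 2 + 4.5 + 6.5 = 14.
Step 3: U_X = R1 - n1(n1+1)/2 = 14 - 4*5/2 = 14 - 10 = 4.
       U_Y = n1*n2 - U_X = 24 - 4 = 20.
Step 4: Ties are present, so use the tie-corrected normal approximation (with continuity correction) for the p-value.
Step 5: p-value = 0.107663; compare to alpha = 0.05. fail to reject H0.

U_X = 4, p = 0.107663, fail to reject H0 at alpha = 0.05.


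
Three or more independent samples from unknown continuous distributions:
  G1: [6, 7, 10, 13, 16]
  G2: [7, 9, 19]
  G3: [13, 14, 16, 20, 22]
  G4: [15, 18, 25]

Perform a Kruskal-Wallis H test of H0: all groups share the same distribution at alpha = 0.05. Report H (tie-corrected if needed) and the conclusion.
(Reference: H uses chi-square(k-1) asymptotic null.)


Step 1: Combine all N = 16 observations and assign midranks.
sorted (value, group, rank): (6,G1,1), (7,G1,2.5), (7,G2,2.5), (9,G2,4), (10,G1,5), (13,G1,6.5), (13,G3,6.5), (14,G3,8), (15,G4,9), (16,G1,10.5), (16,G3,10.5), (18,G4,12), (19,G2,13), (20,G3,14), (22,G3,15), (25,G4,16)
Step 2: Sum ranks within each group.
R_1 = 25.5 (n_1 = 5)
R_2 = 19.5 (n_2 = 3)
R_3 = 54 (n_3 = 5)
R_4 = 37 (n_4 = 3)
Step 3: H = 12/(N(N+1)) * sum(R_i^2/n_i) - 3(N+1)
     = 12/(16*17) * (25.5^2/5 + 19.5^2/3 + 54^2/5 + 37^2/3) - 3*17
     = 0.044118 * 1296.33 - 51
     = 6.191176.
Step 4: Ties present; correction factor C = 1 - 18/(16^3 - 16) = 0.995588. Corrected H = 6.191176 / 0.995588 = 6.218612.
Step 5: Under H0, H ~ chi^2(3); p-value = 0.101445.
Step 6: alpha = 0.05. fail to reject H0.

H = 6.2186, df = 3, p = 0.101445, fail to reject H0.


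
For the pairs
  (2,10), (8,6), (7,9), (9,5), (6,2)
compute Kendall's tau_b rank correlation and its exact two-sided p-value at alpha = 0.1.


Step 1: Enumerate the 10 unordered pairs (i,j) with i<j and classify each by sign(x_j-x_i) * sign(y_j-y_i).
  (1,2):dx=+6,dy=-4->D; (1,3):dx=+5,dy=-1->D; (1,4):dx=+7,dy=-5->D; (1,5):dx=+4,dy=-8->D
  (2,3):dx=-1,dy=+3->D; (2,4):dx=+1,dy=-1->D; (2,5):dx=-2,dy=-4->C; (3,4):dx=+2,dy=-4->D
  (3,5):dx=-1,dy=-7->C; (4,5):dx=-3,dy=-3->C
Step 2: C = 3, D = 7, total pairs = 10.
Step 3: tau = (C - D)/(n(n-1)/2) = (3 - 7)/10 = -0.400000.
Step 4: Exact two-sided p-value (enumerate n! = 120 permutations of y under H0): p = 0.483333.
Step 5: alpha = 0.1. fail to reject H0.

tau_b = -0.4000 (C=3, D=7), p = 0.483333, fail to reject H0.


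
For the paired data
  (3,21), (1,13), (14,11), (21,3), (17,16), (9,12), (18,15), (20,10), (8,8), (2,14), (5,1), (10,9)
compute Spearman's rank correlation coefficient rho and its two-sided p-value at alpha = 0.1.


Step 1: Rank x and y separately (midranks; no ties here).
rank(x): 3->3, 1->1, 14->8, 21->12, 17->9, 9->6, 18->10, 20->11, 8->5, 2->2, 5->4, 10->7
rank(y): 21->12, 13->8, 11->6, 3->2, 16->11, 12->7, 15->10, 10->5, 8->3, 14->9, 1->1, 9->4
Step 2: d_i = R_x(i) - R_y(i); compute d_i^2.
  (3-12)^2=81, (1-8)^2=49, (8-6)^2=4, (12-2)^2=100, (9-11)^2=4, (6-7)^2=1, (10-10)^2=0, (11-5)^2=36, (5-3)^2=4, (2-9)^2=49, (4-1)^2=9, (7-4)^2=9
sum(d^2) = 346.
Step 3: rho = 1 - 6*346 / (12*(12^2 - 1)) = 1 - 2076/1716 = -0.209790.
Step 4: Under H0, t = rho * sqrt((n-2)/(1-rho^2)) = -0.6785 ~ t(10).
Step 5: Two-sided p-value from the t-distribution with 10 df = 0.512841.
Step 6: alpha = 0.1. fail to reject H0.

rho = -0.2098, p = 0.512841, fail to reject H0 at alpha = 0.1.


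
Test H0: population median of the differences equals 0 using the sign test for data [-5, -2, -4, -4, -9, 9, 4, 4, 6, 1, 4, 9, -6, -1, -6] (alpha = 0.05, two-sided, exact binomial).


Step 1: Discard zero differences. Original n = 15; n_eff = number of nonzero differences = 15.
Nonzero differences (with sign): -5, -2, -4, -4, -9, +9, +4, +4, +6, +1, +4, +9, -6, -1, -6
Step 2: Count signs: positive = 7, negative = 8.
Step 3: Under H0: P(positive) = 0.5, so the number of positives S ~ Bin(15, 0.5).
Step 4: Two-sided exact p-value = sum of Bin(15,0.5) probabilities at or below the observed probability = 1.000000.
Step 5: alpha = 0.05. fail to reject H0.

n_eff = 15, pos = 7, neg = 8, p = 1.000000, fail to reject H0.
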